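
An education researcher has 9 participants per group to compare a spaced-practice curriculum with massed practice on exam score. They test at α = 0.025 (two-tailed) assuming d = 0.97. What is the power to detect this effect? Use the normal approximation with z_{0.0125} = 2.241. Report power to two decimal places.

power ≈ 0.43

For two equal groups, power = Φ(d·√(n/2) − z_{α/2}).
d·√(n/2) = 0.97 × √(9/2) = 0.97 × 2.121 = 2.058.
z_β = 2.058 − 2.241 = -0.183.
Power = Φ(-0.183) = 0.427.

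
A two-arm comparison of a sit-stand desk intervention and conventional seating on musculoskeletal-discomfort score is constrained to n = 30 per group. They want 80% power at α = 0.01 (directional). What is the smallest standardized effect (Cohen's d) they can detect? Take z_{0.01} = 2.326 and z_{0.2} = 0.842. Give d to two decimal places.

For two independent groups of n = 30 each: d_min = (z_{α} + z_β)·√(2/n).
z-sum = 2.326 + 0.842 = 3.168.
d_min = 3.168 × √(2/30) = 3.168 × 0.2582 = 0.818.

d_min ≈ 0.82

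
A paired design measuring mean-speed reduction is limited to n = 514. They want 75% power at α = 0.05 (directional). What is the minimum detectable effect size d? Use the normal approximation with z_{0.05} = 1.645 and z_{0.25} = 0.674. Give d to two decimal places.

For a single sample (or paired design) of n = 514: d_min = (z_{α} + z_β)/√n.
z-sum = 1.645 + 0.674 = 2.319.
d_min = 2.319 / √514 = 2.319 / 22.672 = 0.102.

d_min ≈ 0.10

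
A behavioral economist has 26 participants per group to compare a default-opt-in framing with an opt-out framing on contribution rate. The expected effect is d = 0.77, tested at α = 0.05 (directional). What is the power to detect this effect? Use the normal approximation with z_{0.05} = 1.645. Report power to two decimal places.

For two equal groups, power = Φ(d·√(n/2) − z_{α}).
d·√(n/2) = 0.77 × √(26/2) = 0.77 × 3.606 = 2.776.
z_β = 2.776 − 1.645 = 1.131.
Power = Φ(1.131) = 0.871.

power ≈ 0.87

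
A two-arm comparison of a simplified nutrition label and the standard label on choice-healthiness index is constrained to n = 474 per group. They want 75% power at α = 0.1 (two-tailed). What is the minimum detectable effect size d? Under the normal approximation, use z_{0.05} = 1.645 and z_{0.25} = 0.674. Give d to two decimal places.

For two independent groups of n = 474 each: d_min = (z_{α/2} + z_β)·√(2/n).
z-sum = 1.645 + 0.674 = 2.319.
d_min = 2.319 × √(2/474) = 2.319 × 0.0650 = 0.151.

d_min ≈ 0.15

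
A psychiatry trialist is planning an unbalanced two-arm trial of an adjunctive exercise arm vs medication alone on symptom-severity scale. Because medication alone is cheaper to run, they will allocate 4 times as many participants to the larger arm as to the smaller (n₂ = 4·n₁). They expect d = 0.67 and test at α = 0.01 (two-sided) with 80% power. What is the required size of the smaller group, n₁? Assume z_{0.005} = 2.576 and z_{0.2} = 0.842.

With allocation ratio k = n₂/n₁ = 4, Var(x̄₁−x̄₂) = σ²(1/n₁ + 1/(k·n₁)) = σ²·(k+1)/(k·n₁).
So n₁ = (1 + 1/k)·((z_{α/2} + z_β)/d)² = 1.250 × (3.418/0.67)².
n₁ = 1.250 × 26.03 = 32.5.
Round up: n₁ = 33, giving n₂ = 4 × 33 = 132.

n₁ = 33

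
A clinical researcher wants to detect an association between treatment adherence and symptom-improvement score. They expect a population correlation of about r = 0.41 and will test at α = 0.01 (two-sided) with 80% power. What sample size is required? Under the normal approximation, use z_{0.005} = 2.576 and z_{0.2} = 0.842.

Fisher's z: C = ½·ln((1+r)/(1−r)) = ½·ln(2.3898) = 0.4356.
n = ((z_{α/2} + z_β)/C)² + 3.
(2.576 + 0.842) / 0.4356 = 3.418 / 0.4356 = 7.847.
n = 7.847² + 3 = 61.57 + 3 = 64.6.
Round up.

n = 65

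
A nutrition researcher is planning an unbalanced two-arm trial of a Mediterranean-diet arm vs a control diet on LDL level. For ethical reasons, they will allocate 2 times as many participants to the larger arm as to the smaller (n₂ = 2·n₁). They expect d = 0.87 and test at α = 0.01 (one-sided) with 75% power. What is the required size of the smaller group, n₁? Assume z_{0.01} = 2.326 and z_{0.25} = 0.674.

With allocation ratio k = n₂/n₁ = 2, Var(x̄₁−x̄₂) = σ²(1/n₁ + 1/(k·n₁)) = σ²·(k+1)/(k·n₁).
So n₁ = (1 + 1/k)·((z_{α} + z_β)/d)² = 1.500 × (3.000/0.87)².
n₁ = 1.500 × 11.89 = 17.8.
Round up: n₁ = 18, giving n₂ = 2 × 18 = 36.

n₁ = 18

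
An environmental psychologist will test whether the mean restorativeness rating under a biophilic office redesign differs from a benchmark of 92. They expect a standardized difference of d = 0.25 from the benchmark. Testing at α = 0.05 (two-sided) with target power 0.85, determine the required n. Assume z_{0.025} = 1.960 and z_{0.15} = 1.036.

n = 144

For a one-sample test: n = ((z_{α/2} + z_β) / d)².
z_{α/2} + z_β = 1.960 + 1.036 = 2.996.
n = (2.996 / 0.25)² = 11.984² = 143.62.
Round up.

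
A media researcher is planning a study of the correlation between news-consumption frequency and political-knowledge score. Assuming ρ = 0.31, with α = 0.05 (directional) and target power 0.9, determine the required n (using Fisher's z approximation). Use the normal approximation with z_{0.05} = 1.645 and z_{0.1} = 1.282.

n = 87

Fisher's z: C = ½·ln((1+r)/(1−r)) = ½·ln(1.8986) = 0.3205.
n = ((z_{α} + z_β)/C)² + 3.
(1.645 + 1.282) / 0.3205 = 2.927 / 0.3205 = 9.133.
n = 9.133² + 3 = 83.40 + 3 = 86.4.
Round up.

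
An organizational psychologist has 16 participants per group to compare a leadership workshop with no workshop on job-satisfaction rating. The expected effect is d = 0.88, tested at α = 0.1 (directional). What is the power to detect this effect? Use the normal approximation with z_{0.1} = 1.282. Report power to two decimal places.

power ≈ 0.89

For two equal groups, power = Φ(d·√(n/2) − z_{α}).
d·√(n/2) = 0.88 × √(16/2) = 0.88 × 2.828 = 2.489.
z_β = 2.489 − 1.282 = 1.207.
Power = Φ(1.207) = 0.886.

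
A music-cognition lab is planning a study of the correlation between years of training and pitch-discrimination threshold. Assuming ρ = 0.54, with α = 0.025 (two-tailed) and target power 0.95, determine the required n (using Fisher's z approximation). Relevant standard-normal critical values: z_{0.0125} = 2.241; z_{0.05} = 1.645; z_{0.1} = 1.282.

Fisher's z: C = ½·ln((1+r)/(1−r)) = ½·ln(3.3478) = 0.6042.
n = ((z_{α/2} + z_β)/C)² + 3.
(2.241 + 1.645) / 0.6042 = 3.886 / 0.6042 = 6.432.
n = 6.432² + 3 = 41.37 + 3 = 44.4.
Round up.

n = 45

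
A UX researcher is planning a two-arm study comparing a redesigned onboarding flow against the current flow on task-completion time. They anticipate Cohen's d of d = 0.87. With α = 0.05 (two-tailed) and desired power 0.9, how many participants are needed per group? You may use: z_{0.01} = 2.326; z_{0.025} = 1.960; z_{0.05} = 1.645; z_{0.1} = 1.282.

n = 28 per group

For two independent groups with equal n: n = 2·((z_{α/2} + z_β) / d)².
z_{α/2} + z_β = 1.960 + 1.282 = 3.242.
n = 2 × (3.242 / 0.87)² = 2 × 3.726² = 2 × 13.89 = 27.8.
Round up to the next whole participant.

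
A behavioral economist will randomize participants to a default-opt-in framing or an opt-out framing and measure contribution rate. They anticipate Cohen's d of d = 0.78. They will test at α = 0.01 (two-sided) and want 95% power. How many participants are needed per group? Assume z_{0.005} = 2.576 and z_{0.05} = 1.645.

For two independent groups with equal n: n = 2·((z_{α/2} + z_β) / d)².
z_{α/2} + z_β = 2.576 + 1.645 = 4.221.
n = 2 × (4.221 / 0.78)² = 2 × 5.412² = 2 × 29.28 = 58.6.
Round up to the next whole participant.

n = 59 per group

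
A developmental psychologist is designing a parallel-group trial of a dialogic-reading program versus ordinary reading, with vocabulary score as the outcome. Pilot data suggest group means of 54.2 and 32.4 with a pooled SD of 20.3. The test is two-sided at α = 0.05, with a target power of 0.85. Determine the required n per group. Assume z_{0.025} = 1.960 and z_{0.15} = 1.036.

Cohen's d = |M₁ − M₂| / SD_pooled = |54.2 − 32.4| / 20.3 = 21.8 / 20.3 = 1.074.
For two independent groups with equal n: n = 2·((z_{α/2} + z_β) / d)².
z_{α/2} + z_β = 1.960 + 1.036 = 2.996.
n = 2 × (2.996 / 1.074)² = 2 × 2.790² = 2 × 7.78 = 15.6.
Round up to the next whole participant.

n = 16 per group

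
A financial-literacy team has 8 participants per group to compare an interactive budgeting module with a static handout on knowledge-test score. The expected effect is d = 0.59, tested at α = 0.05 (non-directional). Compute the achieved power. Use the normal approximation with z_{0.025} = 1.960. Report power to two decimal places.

For two equal groups, power = Φ(d·√(n/2) − z_{α/2}).
d·√(n/2) = 0.59 × √(8/2) = 0.59 × 2.000 = 1.180.
z_β = 1.180 − 1.960 = -0.780.
Power = Φ(-0.780) = 0.218.

power ≈ 0.22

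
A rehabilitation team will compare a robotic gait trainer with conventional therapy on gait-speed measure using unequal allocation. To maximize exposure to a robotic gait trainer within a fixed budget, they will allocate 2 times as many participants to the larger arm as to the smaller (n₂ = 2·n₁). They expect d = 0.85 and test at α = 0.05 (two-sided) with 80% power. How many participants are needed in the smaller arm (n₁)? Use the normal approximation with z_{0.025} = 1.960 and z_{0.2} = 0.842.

n₁ = 17

With allocation ratio k = n₂/n₁ = 2, Var(x̄₁−x̄₂) = σ²(1/n₁ + 1/(k·n₁)) = σ²·(k+1)/(k·n₁).
So n₁ = (1 + 1/k)·((z_{α/2} + z_β)/d)² = 1.500 × (2.802/0.85)².
n₁ = 1.500 × 10.87 = 16.3.
Round up: n₁ = 17, giving n₂ = 2 × 17 = 34.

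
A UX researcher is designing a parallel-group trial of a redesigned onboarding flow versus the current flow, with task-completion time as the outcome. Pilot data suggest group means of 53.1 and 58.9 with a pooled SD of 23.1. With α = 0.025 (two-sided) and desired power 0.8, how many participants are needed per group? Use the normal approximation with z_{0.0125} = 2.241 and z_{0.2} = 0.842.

Cohen's d = |M₁ − M₂| / SD_pooled = |53.1 − 58.9| / 23.1 = 5.8 / 23.1 = 0.251.
For two independent groups with equal n: n = 2·((z_{α/2} + z_β) / d)².
z_{α/2} + z_β = 2.241 + 0.842 = 3.083.
n = 2 × (3.083 / 0.251)² = 2 × 12.283² = 2 × 150.87 = 301.7.
Round up to the next whole participant.

n = 302 per group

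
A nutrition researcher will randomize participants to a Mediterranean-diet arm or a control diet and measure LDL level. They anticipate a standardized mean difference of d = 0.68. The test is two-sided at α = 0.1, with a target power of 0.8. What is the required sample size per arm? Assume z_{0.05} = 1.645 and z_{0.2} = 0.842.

For two independent groups with equal n: n = 2·((z_{α/2} + z_β) / d)².
z_{α/2} + z_β = 1.645 + 0.842 = 2.487.
n = 2 × (2.487 / 0.68)² = 2 × 3.657² = 2 × 13.38 = 26.8.
Round up to the next whole participant.

n = 27 per group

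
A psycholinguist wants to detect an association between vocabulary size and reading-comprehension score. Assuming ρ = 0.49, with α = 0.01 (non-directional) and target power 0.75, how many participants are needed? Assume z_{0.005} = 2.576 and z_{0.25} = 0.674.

n = 40

Fisher's z: C = ½·ln((1+r)/(1−r)) = ½·ln(2.9216) = 0.5361.
n = ((z_{α/2} + z_β)/C)² + 3.
(2.576 + 0.674) / 0.5361 = 3.250 / 0.5361 = 6.062.
n = 6.062² + 3 = 36.75 + 3 = 39.8.
Round up.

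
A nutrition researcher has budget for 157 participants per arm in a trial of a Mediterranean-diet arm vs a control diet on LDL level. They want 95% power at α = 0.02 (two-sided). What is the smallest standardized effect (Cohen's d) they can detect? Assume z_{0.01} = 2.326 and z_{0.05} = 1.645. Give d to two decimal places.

d_min ≈ 0.45

For two independent groups of n = 157 each: d_min = (z_{α/2} + z_β)·√(2/n).
z-sum = 2.326 + 1.645 = 3.971.
d_min = 3.971 × √(2/157) = 3.971 × 0.1129 = 0.448.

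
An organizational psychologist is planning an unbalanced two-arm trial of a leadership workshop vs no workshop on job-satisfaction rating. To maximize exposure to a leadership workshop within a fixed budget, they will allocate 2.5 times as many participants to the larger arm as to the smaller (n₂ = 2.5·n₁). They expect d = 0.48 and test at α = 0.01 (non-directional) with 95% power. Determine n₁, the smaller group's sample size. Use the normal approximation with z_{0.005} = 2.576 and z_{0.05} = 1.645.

With allocation ratio k = n₂/n₁ = 2.5, Var(x̄₁−x̄₂) = σ²(1/n₁ + 1/(k·n₁)) = σ²·(k+1)/(k·n₁).
So n₁ = (1 + 1/k)·((z_{α/2} + z_β)/d)² = 1.400 × (4.221/0.48)².
n₁ = 1.400 × 77.33 = 108.3.
Round up: n₁ = 109, giving n₂ = ⌈2.5 × 109⌉ = ⌈272.5⌉ = 273.

n₁ = 109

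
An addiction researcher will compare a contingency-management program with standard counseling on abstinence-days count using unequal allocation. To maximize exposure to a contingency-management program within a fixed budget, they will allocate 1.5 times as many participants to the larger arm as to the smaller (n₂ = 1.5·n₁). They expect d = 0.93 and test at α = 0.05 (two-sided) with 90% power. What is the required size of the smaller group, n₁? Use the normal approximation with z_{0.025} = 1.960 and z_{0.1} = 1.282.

n₁ = 21

With allocation ratio k = n₂/n₁ = 1.5, Var(x̄₁−x̄₂) = σ²(1/n₁ + 1/(k·n₁)) = σ²·(k+1)/(k·n₁).
So n₁ = (1 + 1/k)·((z_{α/2} + z_β)/d)² = 1.667 × (3.242/0.93)².
n₁ = 1.667 × 12.15 = 20.3.
Round up: n₁ = 21, giving n₂ = ⌈1.5 × 21⌉ = ⌈31.5⌉ = 32.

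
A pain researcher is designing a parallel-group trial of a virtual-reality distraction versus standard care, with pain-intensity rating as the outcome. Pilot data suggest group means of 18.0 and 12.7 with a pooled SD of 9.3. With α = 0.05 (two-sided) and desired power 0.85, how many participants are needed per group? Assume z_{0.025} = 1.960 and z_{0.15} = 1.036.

n = 56 per group

Cohen's d = |M₁ − M₂| / SD_pooled = |18.0 − 12.7| / 9.3 = 5.3 / 9.3 = 0.570.
For two independent groups with equal n: n = 2·((z_{α/2} + z_β) / d)².
z_{α/2} + z_β = 1.960 + 1.036 = 2.996.
n = 2 × (2.996 / 0.570)² = 2 × 5.256² = 2 × 27.63 = 55.3.
Round up to the next whole participant.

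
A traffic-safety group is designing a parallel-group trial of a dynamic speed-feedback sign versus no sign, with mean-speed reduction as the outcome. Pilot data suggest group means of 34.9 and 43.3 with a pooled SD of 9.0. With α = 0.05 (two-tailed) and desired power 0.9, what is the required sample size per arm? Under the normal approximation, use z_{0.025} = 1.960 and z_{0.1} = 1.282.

Cohen's d = |M₁ − M₂| / SD_pooled = |34.9 − 43.3| / 9.0 = 8.4 / 9.0 = 0.933.
For two independent groups with equal n: n = 2·((z_{α/2} + z_β) / d)².
z_{α/2} + z_β = 1.960 + 1.282 = 3.242.
n = 2 × (3.242 / 0.933)² = 2 × 3.475² = 2 × 12.07 = 24.1.
Round up to the next whole participant.

n = 25 per group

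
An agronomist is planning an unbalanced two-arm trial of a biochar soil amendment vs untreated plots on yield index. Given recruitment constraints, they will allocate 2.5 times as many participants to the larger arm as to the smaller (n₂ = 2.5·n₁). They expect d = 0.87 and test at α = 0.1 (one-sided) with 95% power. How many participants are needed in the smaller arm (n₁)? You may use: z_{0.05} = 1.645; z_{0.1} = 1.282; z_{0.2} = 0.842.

With allocation ratio k = n₂/n₁ = 2.5, Var(x̄₁−x̄₂) = σ²(1/n₁ + 1/(k·n₁)) = σ²·(k+1)/(k·n₁).
So n₁ = (1 + 1/k)·((z_{α} + z_β)/d)² = 1.400 × (2.927/0.87)².
n₁ = 1.400 × 11.32 = 15.8.
Round up: n₁ = 16, giving n₂ = 2.5 × 16 = 40.

n₁ = 16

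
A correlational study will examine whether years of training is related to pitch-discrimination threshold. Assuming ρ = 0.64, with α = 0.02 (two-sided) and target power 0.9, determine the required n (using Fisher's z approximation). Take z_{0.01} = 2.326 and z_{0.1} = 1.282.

n = 26

Fisher's z: C = ½·ln((1+r)/(1−r)) = ½·ln(4.5556) = 0.7582.
n = ((z_{α/2} + z_β)/C)² + 3.
(2.326 + 1.282) / 0.7582 = 3.608 / 0.7582 = 4.759.
n = 4.759² + 3 = 22.64 + 3 = 25.6.
Round up.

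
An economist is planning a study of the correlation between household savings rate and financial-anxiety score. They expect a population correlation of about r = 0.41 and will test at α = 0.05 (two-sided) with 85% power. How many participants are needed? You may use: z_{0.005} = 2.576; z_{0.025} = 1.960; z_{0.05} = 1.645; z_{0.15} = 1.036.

n = 51

Fisher's z: C = ½·ln((1+r)/(1−r)) = ½·ln(2.3898) = 0.4356.
n = ((z_{α/2} + z_β)/C)² + 3.
(1.960 + 1.036) / 0.4356 = 2.996 / 0.4356 = 6.878.
n = 6.878² + 3 = 47.31 + 3 = 50.3.
Round up.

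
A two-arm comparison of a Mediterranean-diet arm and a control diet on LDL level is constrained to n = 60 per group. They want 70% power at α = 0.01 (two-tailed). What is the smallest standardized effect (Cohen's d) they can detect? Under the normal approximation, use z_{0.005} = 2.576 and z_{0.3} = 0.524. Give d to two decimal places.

For two independent groups of n = 60 each: d_min = (z_{α/2} + z_β)·√(2/n).
z-sum = 2.576 + 0.524 = 3.100.
d_min = 3.100 × √(2/60) = 3.100 × 0.1826 = 0.566.

d_min ≈ 0.57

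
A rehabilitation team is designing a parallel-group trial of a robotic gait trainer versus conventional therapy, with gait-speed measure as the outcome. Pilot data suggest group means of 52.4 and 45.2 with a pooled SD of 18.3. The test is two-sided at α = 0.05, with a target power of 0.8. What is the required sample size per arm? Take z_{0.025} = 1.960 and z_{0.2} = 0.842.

n = 102 per group

Cohen's d = |M₁ − M₂| / SD_pooled = |52.4 − 45.2| / 18.3 = 7.2 / 18.3 = 0.393.
For two independent groups with equal n: n = 2·((z_{α/2} + z_β) / d)².
z_{α/2} + z_β = 1.960 + 0.842 = 2.802.
n = 2 × (2.802 / 0.393)² = 2 × 7.130² = 2 × 50.83 = 101.7.
Round up to the next whole participant.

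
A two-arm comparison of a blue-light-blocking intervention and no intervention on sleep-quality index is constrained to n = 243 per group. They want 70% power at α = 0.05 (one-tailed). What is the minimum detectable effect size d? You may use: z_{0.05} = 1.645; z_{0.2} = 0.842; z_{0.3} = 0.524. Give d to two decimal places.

d_min ≈ 0.20

For two independent groups of n = 243 each: d_min = (z_{α} + z_β)·√(2/n).
z-sum = 1.645 + 0.524 = 2.169.
d_min = 2.169 × √(2/243) = 2.169 × 0.0907 = 0.197.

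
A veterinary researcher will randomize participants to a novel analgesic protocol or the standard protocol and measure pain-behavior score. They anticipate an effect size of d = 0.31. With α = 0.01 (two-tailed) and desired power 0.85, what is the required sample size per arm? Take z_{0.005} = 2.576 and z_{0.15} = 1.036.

For two independent groups with equal n: n = 2·((z_{α/2} + z_β) / d)².
z_{α/2} + z_β = 2.576 + 1.036 = 3.612.
n = 2 × (3.612 / 0.31)² = 2 × 11.652² = 2 × 135.76 = 271.5.
Round up to the next whole participant.

n = 272 per group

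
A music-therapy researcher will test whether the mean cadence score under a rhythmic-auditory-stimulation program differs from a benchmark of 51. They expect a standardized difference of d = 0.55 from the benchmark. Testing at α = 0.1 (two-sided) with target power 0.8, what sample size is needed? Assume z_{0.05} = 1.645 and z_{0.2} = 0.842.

For a one-sample test: n = ((z_{α/2} + z_β) / d)².
z_{α/2} + z_β = 1.645 + 0.842 = 2.487.
n = (2.487 / 0.55)² = 4.522² = 20.45.
Round up.

n = 21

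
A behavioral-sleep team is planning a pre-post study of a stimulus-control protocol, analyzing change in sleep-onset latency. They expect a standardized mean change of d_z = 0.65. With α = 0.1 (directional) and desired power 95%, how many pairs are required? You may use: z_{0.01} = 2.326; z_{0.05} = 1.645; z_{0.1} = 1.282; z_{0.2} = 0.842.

For a paired (one-sample on differences) test: n = ((z_{α} + z_β) / d)².
z_{α} + z_β = 1.282 + 1.645 = 2.927.
n = (2.927 / 0.65)² = 4.503² = 20.28.
Round up.

n = 21 pairs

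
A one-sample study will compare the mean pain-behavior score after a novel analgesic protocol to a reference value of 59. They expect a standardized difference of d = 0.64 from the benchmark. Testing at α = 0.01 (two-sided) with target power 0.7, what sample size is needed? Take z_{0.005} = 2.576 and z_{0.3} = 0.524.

n = 24

For a one-sample test: n = ((z_{α/2} + z_β) / d)².
z_{α/2} + z_β = 2.576 + 0.524 = 3.100.
n = (3.100 / 0.64)² = 4.844² = 23.46.
Round up.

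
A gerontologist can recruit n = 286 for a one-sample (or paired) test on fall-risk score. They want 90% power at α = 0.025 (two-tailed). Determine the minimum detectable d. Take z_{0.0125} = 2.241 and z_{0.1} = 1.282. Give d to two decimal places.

For a single sample (or paired design) of n = 286: d_min = (z_{α/2} + z_β)/√n.
z-sum = 2.241 + 1.282 = 3.523.
d_min = 3.523 / √286 = 3.523 / 16.912 = 0.208.

d_min ≈ 0.21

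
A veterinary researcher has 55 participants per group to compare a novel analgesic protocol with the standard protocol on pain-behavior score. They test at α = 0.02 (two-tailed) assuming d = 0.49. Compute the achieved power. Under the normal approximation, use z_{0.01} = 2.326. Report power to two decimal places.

power ≈ 0.60

For two equal groups, power = Φ(d·√(n/2) − z_{α/2}).
d·√(n/2) = 0.49 × √(55/2) = 0.49 × 5.244 = 2.570.
z_β = 2.570 − 2.326 = 0.244.
Power = Φ(0.244) = 0.596.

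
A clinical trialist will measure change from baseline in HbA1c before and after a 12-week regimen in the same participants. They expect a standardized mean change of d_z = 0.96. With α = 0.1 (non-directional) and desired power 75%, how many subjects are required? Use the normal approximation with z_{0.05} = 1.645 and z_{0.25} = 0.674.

For a paired (one-sample on differences) test: n = ((z_{α/2} + z_β) / d)².
z_{α/2} + z_β = 1.645 + 0.674 = 2.319.
n = (2.319 / 0.96)² = 2.416² = 5.84.
Round up.

n = 6 pairs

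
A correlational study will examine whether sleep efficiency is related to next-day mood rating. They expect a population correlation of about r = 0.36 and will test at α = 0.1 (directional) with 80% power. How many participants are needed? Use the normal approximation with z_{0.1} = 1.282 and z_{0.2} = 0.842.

n = 35

Fisher's z: C = ½·ln((1+r)/(1−r)) = ½·ln(2.1250) = 0.3769.
n = ((z_{α} + z_β)/C)² + 3.
(1.282 + 0.842) / 0.3769 = 2.124 / 0.3769 = 5.635.
n = 5.635² + 3 = 31.76 + 3 = 34.8.
Round up.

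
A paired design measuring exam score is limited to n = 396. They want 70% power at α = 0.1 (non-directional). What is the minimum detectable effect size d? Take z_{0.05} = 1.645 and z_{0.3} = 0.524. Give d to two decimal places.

For a single sample (or paired design) of n = 396: d_min = (z_{α/2} + z_β)/√n.
z-sum = 1.645 + 0.524 = 2.169.
d_min = 2.169 / √396 = 2.169 / 19.900 = 0.109.

d_min ≈ 0.11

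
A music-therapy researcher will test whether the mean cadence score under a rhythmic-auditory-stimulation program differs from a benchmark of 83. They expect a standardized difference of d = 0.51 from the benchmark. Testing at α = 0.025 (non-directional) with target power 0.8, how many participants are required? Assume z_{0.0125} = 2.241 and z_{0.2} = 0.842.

n = 37

For a one-sample test: n = ((z_{α/2} + z_β) / d)².
z_{α/2} + z_β = 2.241 + 0.842 = 3.083.
n = (3.083 / 0.51)² = 6.045² = 36.54.
Round up.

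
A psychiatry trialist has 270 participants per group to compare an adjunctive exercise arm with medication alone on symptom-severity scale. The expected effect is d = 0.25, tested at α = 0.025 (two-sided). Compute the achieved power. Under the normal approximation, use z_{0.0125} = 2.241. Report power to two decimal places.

For two equal groups, power = Φ(d·√(n/2) − z_{α/2}).
d·√(n/2) = 0.25 × √(270/2) = 0.25 × 11.619 = 2.905.
z_β = 2.905 − 2.241 = 0.664.
Power = Φ(0.664) = 0.747.

power ≈ 0.75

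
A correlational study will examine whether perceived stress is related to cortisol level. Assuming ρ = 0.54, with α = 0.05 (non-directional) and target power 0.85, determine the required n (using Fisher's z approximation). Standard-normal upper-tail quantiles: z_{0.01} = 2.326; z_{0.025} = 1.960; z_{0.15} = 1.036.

n = 28

Fisher's z: C = ½·ln((1+r)/(1−r)) = ½·ln(3.3478) = 0.6042.
n = ((z_{α/2} + z_β)/C)² + 3.
(1.960 + 1.036) / 0.6042 = 2.996 / 0.6042 = 4.959.
n = 4.959² + 3 = 24.59 + 3 = 27.6.
Round up.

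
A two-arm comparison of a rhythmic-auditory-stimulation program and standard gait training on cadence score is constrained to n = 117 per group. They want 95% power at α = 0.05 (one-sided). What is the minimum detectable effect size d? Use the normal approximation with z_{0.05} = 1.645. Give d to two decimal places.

d_min ≈ 0.43

For two independent groups of n = 117 each: d_min = (z_{α} + z_β)·√(2/n).
z-sum = 1.645 + 1.645 = 3.290.
d_min = 3.290 × √(2/117) = 3.290 × 0.1307 = 0.430.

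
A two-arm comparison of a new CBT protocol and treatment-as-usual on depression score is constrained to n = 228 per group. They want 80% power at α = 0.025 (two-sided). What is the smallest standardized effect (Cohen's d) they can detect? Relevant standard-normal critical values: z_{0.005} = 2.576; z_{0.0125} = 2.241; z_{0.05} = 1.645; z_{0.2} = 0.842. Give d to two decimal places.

d_min ≈ 0.29

For two independent groups of n = 228 each: d_min = (z_{α/2} + z_β)·√(2/n).
z-sum = 2.241 + 0.842 = 3.083.
d_min = 3.083 × √(2/228) = 3.083 × 0.0937 = 0.289.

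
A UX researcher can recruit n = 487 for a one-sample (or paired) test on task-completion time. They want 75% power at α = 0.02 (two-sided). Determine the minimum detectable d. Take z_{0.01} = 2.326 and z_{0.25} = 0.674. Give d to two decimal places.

For a single sample (or paired design) of n = 487: d_min = (z_{α/2} + z_β)/√n.
z-sum = 2.326 + 0.674 = 3.000.
d_min = 3.000 / √487 = 3.000 / 22.068 = 0.136.

d_min ≈ 0.14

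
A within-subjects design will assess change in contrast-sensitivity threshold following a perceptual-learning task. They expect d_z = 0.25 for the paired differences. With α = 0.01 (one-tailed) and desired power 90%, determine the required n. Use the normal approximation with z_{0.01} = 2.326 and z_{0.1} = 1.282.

For a paired (one-sample on differences) test: n = ((z_{α} + z_β) / d)².
z_{α} + z_β = 2.326 + 1.282 = 3.608.
n = (3.608 / 0.25)² = 14.432² = 208.28.
Round up.

n = 209 pairs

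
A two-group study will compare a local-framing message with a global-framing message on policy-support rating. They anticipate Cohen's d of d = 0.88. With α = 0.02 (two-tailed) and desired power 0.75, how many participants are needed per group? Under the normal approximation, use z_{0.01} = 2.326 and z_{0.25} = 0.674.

For two independent groups with equal n: n = 2·((z_{α/2} + z_β) / d)².
z_{α/2} + z_β = 2.326 + 0.674 = 3.000.
n = 2 × (3.000 / 0.88)² = 2 × 3.409² = 2 × 11.62 = 23.2.
Round up to the next whole participant.

n = 24 per group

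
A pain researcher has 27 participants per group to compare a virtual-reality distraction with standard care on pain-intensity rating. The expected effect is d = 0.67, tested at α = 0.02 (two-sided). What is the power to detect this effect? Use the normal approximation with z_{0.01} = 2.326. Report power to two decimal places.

For two equal groups, power = Φ(d·√(n/2) − z_{α/2}).
d·√(n/2) = 0.67 × √(27/2) = 0.67 × 3.674 = 2.462.
z_β = 2.462 − 2.326 = 0.136.
Power = Φ(0.136) = 0.554.

power ≈ 0.55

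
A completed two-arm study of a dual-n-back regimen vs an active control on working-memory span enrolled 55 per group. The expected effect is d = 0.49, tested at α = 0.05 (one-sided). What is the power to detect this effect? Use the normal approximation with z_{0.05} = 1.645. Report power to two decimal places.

power ≈ 0.82

For two equal groups, power = Φ(d·√(n/2) − z_{α}).
d·√(n/2) = 0.49 × √(55/2) = 0.49 × 5.244 = 2.570.
z_β = 2.570 − 1.645 = 0.925.
Power = Φ(0.925) = 0.822.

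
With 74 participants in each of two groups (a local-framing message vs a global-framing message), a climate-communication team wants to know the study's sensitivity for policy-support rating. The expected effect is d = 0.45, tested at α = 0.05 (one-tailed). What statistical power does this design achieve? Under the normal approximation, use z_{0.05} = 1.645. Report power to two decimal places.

power ≈ 0.86

For two equal groups, power = Φ(d·√(n/2) − z_{α}).
d·√(n/2) = 0.45 × √(74/2) = 0.45 × 6.083 = 2.737.
z_β = 2.737 − 1.645 = 1.092.
Power = Φ(1.092) = 0.863.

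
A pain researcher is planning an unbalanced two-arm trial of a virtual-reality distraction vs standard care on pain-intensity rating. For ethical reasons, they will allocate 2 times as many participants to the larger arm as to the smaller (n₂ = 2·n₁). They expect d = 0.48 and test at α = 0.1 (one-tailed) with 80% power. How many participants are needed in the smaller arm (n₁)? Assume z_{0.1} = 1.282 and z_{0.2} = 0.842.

n₁ = 30

With allocation ratio k = n₂/n₁ = 2, Var(x̄₁−x̄₂) = σ²(1/n₁ + 1/(k·n₁)) = σ²·(k+1)/(k·n₁).
So n₁ = (1 + 1/k)·((z_{α} + z_β)/d)² = 1.500 × (2.124/0.48)².
n₁ = 1.500 × 19.58 = 29.4.
Round up: n₁ = 30, giving n₂ = 2 × 30 = 60.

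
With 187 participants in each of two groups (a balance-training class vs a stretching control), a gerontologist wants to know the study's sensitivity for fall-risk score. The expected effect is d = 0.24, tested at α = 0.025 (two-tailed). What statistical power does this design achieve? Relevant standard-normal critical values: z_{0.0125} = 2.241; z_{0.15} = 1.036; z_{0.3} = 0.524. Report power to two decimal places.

power ≈ 0.53

For two equal groups, power = Φ(d·√(n/2) − z_{α/2}).
d·√(n/2) = 0.24 × √(187/2) = 0.24 × 9.670 = 2.321.
z_β = 2.321 − 2.241 = 0.080.
Power = Φ(0.080) = 0.532.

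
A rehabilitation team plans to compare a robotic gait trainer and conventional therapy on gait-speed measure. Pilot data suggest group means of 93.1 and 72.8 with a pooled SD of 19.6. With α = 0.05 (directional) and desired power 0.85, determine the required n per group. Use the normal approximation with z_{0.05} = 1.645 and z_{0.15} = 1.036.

n = 14 per group

Cohen's d = |M₁ − M₂| / SD_pooled = |93.1 − 72.8| / 19.6 = 20.3 / 19.6 = 1.036.
For two independent groups with equal n: n = 2·((z_{α} + z_β) / d)².
z_{α} + z_β = 1.645 + 1.036 = 2.681.
n = 2 × (2.681 / 1.036)² = 2 × 2.588² = 2 × 6.70 = 13.4.
Round up to the next whole participant.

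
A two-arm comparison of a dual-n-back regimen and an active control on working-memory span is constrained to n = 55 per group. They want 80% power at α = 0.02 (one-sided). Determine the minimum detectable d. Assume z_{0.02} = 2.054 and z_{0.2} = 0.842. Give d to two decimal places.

d_min ≈ 0.55

For two independent groups of n = 55 each: d_min = (z_{α} + z_β)·√(2/n).
z-sum = 2.054 + 0.842 = 2.896.
d_min = 2.896 × √(2/55) = 2.896 × 0.1907 = 0.552.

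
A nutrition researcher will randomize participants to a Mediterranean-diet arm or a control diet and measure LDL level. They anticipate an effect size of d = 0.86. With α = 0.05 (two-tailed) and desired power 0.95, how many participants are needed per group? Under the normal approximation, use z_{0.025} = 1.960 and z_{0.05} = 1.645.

For two independent groups with equal n: n = 2·((z_{α/2} + z_β) / d)².
z_{α/2} + z_β = 1.960 + 1.645 = 3.605.
n = 2 × (3.605 / 0.86)² = 2 × 4.192² = 2 × 17.57 = 35.1.
Round up to the next whole participant.

n = 36 per group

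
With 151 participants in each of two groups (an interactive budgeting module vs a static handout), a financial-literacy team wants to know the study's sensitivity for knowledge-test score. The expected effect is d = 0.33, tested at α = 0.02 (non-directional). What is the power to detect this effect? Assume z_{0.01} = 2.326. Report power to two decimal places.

For two equal groups, power = Φ(d·√(n/2) − z_{α/2}).
d·√(n/2) = 0.33 × √(151/2) = 0.33 × 8.689 = 2.867.
z_β = 2.867 − 2.326 = 0.541.
Power = Φ(0.541) = 0.706.

power ≈ 0.71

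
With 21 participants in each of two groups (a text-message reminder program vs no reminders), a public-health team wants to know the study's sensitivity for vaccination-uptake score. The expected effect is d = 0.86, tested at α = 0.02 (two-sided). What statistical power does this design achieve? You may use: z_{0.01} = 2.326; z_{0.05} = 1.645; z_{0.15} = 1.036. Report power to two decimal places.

power ≈ 0.68

For two equal groups, power = Φ(d·√(n/2) − z_{α/2}).
d·√(n/2) = 0.86 × √(21/2) = 0.86 × 3.240 = 2.787.
z_β = 2.787 − 2.326 = 0.461.
Power = Φ(0.461) = 0.677.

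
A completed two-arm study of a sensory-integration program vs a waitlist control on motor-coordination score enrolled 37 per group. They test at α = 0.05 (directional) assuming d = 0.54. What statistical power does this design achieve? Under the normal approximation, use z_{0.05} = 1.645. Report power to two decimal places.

For two equal groups, power = Φ(d·√(n/2) − z_{α}).
d·√(n/2) = 0.54 × √(37/2) = 0.54 × 4.301 = 2.323.
z_β = 2.323 − 1.645 = 0.678.
Power = Φ(0.678) = 0.751.

power ≈ 0.75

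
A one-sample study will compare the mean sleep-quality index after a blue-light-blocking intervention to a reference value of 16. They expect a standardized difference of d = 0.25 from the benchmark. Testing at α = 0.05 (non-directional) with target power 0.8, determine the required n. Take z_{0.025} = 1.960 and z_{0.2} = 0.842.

For a one-sample test: n = ((z_{α/2} + z_β) / d)².
z_{α/2} + z_β = 1.960 + 0.842 = 2.802.
n = (2.802 / 0.25)² = 11.208² = 125.62.
Round up.

n = 126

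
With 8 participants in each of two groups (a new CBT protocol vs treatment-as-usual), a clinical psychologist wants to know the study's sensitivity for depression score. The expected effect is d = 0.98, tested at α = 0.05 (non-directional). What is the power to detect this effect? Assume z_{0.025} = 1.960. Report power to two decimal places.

For two equal groups, power = Φ(d·√(n/2) − z_{α/2}).
d·√(n/2) = 0.98 × √(8/2) = 0.98 × 2.000 = 1.960.
z_β = 1.960 − 1.960 = 0.000.
Power = Φ(0.000) = 0.500.

power ≈ 0.50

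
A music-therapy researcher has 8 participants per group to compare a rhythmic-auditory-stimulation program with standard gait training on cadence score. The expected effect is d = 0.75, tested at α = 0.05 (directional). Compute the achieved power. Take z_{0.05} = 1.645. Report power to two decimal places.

power ≈ 0.44

For two equal groups, power = Φ(d·√(n/2) − z_{α}).
d·√(n/2) = 0.75 × √(8/2) = 0.75 × 2.000 = 1.500.
z_β = 1.500 − 1.645 = -0.145.
Power = Φ(-0.145) = 0.442.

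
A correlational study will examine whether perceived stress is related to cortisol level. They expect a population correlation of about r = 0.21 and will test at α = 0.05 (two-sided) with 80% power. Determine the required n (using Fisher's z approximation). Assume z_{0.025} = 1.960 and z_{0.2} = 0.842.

Fisher's z: C = ½·ln((1+r)/(1−r)) = ½·ln(1.5316) = 0.2132.
n = ((z_{α/2} + z_β)/C)² + 3.
(1.960 + 0.842) / 0.2132 = 2.802 / 0.2132 = 13.143.
n = 13.143² + 3 = 172.73 + 3 = 175.7.
Round up.

n = 176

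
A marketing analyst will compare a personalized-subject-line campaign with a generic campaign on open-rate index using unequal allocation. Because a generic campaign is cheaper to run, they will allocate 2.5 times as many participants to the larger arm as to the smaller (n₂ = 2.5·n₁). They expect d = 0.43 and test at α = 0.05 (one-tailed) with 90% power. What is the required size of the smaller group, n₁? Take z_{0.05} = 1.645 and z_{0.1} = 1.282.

With allocation ratio k = n₂/n₁ = 2.5, Var(x̄₁−x̄₂) = σ²(1/n₁ + 1/(k·n₁)) = σ²·(k+1)/(k·n₁).
So n₁ = (1 + 1/k)·((z_{α} + z_β)/d)² = 1.400 × (2.927/0.43)².
n₁ = 1.400 × 46.33 = 64.9.
Round up: n₁ = 65, giving n₂ = ⌈2.5 × 65⌉ = ⌈162.5⌉ = 163.

n₁ = 65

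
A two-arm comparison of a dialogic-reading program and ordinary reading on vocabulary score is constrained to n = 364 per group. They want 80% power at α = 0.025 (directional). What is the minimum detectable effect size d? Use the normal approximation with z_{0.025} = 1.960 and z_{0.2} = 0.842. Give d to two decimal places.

For two independent groups of n = 364 each: d_min = (z_{α} + z_β)·√(2/n).
z-sum = 1.960 + 0.842 = 2.802.
d_min = 2.802 × √(2/364) = 2.802 × 0.0741 = 0.208.

d_min ≈ 0.21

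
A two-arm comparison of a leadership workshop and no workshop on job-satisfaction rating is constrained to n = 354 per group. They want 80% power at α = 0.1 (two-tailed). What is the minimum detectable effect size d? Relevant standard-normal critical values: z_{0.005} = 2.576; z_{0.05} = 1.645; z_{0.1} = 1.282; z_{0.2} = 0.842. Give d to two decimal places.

d_min ≈ 0.19

For two independent groups of n = 354 each: d_min = (z_{α/2} + z_β)·√(2/n).
z-sum = 1.645 + 0.842 = 2.487.
d_min = 2.487 × √(2/354) = 2.487 × 0.0752 = 0.187.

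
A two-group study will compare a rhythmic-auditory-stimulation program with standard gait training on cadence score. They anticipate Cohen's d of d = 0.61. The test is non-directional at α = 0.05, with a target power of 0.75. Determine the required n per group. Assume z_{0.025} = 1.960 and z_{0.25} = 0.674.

For two independent groups with equal n: n = 2·((z_{α/2} + z_β) / d)².
z_{α/2} + z_β = 1.960 + 0.674 = 2.634.
n = 2 × (2.634 / 0.61)² = 2 × 4.318² = 2 × 18.65 = 37.3.
Round up to the next whole participant.

n = 38 per group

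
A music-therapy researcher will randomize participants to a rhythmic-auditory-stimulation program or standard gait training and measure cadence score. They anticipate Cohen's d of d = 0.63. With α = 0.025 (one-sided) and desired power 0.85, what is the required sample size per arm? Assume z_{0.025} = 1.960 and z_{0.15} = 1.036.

For two independent groups with equal n: n = 2·((z_{α} + z_β) / d)².
z_{α} + z_β = 1.960 + 1.036 = 2.996.
n = 2 × (2.996 / 0.63)² = 2 × 4.756² = 2 × 22.62 = 45.2.
Round up to the next whole participant.

n = 46 per group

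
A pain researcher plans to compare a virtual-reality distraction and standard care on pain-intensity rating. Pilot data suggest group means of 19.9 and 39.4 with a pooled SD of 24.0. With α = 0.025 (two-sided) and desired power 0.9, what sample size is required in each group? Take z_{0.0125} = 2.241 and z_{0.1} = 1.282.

Cohen's d = |M₁ − M₂| / SD_pooled = |19.9 − 39.4| / 24.0 = 19.5 / 24.0 = 0.812.
For two independent groups with equal n: n = 2·((z_{α/2} + z_β) / d)².
z_{α/2} + z_β = 2.241 + 1.282 = 3.523.
n = 2 × (3.523 / 0.812)² = 2 × 4.339² = 2 × 18.82 = 37.6.
Round up to the next whole participant.

n = 38 per group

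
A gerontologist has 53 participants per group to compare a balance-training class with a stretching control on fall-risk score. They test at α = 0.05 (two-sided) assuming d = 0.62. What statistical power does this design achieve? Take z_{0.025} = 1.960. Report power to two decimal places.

For two equal groups, power = Φ(d·√(n/2) − z_{α/2}).
d·√(n/2) = 0.62 × √(53/2) = 0.62 × 5.148 = 3.192.
z_β = 3.192 − 1.960 = 1.232.
Power = Φ(1.232) = 0.891.

power ≈ 0.89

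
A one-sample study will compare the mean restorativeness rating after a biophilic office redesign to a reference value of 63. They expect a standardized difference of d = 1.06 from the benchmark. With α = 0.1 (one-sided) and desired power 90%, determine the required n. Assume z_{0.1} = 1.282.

n = 6

For a one-sample test: n = ((z_{α} + z_β) / d)².
z_{α} + z_β = 1.282 + 1.282 = 2.564.
n = (2.564 / 1.06)² = 2.419² = 5.85.
Round up.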